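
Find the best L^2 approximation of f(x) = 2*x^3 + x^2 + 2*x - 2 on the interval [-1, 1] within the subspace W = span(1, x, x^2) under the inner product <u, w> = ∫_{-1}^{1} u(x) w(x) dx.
g(x) = x^2 + 16*x/5 - 2

The best approximation g ∈ W is the orthogonal projection of f onto W. Writing g = a_0 + a_1 x + a_2 x^2, the coefficients solve the normal equations G · a = b where
  G_{ij} = <φ_i, φ_j> and b_i = <f, φ_i>, with φ_0 = 1, φ_1 = x, φ_2 = x^2.
G =
  [2, 0, 2/3]
  [0, 2/3, 0]
  [2/3, 0, 2/5],
b = (-10/3, 32/15, -14/15).
Solving gives a_0 = -2, a_1 = 16/5, a_2 = 1, so
  g(x) = x^2 + 16*x/5 - 2.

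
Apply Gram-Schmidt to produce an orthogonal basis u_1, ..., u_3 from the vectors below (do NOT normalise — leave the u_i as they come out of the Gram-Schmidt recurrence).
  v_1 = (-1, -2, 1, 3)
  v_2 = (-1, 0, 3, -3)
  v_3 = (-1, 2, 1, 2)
Orthogonal basis:
  u_1 = (-1, -2, 1, 3)
  u_2 = (-4/3, -2/3, 10/3, -2)
  u_3 = (-51/65, 163/65, 56/65, 73/65)

Apply the Gram-Schmidt recurrence
  u_1 = v_1
  u_i = v_i − Σ_{j<i} ((v_i · u_j) / (u_j · u_j)) · u_j.

Step by step this gives:
  u_1 = (-1, -2, 1, 3)
  u_2 = (-4/3, -2/3, 10/3, -2)
  u_3 = (-51/65, 163/65, 56/65, 73/65)

Orthogonality check:
  u_2 · u_1 = 0 (should be 0)
  u_3 · u_1 = 0 (should be 0)
  u_3 · u_2 = 0 (should be 0)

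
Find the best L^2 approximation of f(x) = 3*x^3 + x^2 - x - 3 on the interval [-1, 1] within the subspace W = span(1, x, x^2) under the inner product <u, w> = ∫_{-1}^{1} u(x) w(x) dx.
g(x) = x^2 + 4*x/5 - 3

The best approximation g ∈ W is the orthogonal projection of f onto W. Writing g = a_0 + a_1 x + a_2 x^2, the coefficients solve the normal equations G · a = b where
  G_{ij} = <φ_i, φ_j> and b_i = <f, φ_i>, with φ_0 = 1, φ_1 = x, φ_2 = x^2.
G =
  [2, 0, 2/3]
  [0, 2/3, 0]
  [2/3, 0, 2/5],
b = (-16/3, 8/15, -8/5).
Solving gives a_0 = -3, a_1 = 4/5, a_2 = 1, so
  g(x) = x^2 + 4*x/5 - 3.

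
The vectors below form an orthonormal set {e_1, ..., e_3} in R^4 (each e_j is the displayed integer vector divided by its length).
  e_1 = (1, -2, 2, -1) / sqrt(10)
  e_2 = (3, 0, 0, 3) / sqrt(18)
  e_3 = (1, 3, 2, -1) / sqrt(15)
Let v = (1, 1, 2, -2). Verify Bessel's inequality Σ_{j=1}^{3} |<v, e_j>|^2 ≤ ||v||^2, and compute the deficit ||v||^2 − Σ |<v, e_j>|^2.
Σ |<v, e_j>|^2 = 29/3; ||v||^2 = 10; deficit = 1/3

Write each e_j = u_j / sqrt(<u_j, u_j>) where u_j is the displayed integer vector. Then <v, e_j> = <v, u_j> / sqrt(<u_j, u_j>), so |<v, e_j>|^2 = <v, u_j>^2 / <u_j, u_j>.
Coefficients: <v, e_1> = 5/sqrt(10), <v, e_2> = -3/sqrt(18), <v, e_3> = 10/sqrt(15).
Square and sum: Σ |<v, e_j>|^2 = 29/3.
Compute ||v||^2 = v·v = 10.
Deficit = 10 − 29/3 = 1/3 ≥ 0, confirming Bessel's inequality. (The deficit equals ||v − Σ <v,e_j> e_j||^2, the squared distance from v to span{e_j}.)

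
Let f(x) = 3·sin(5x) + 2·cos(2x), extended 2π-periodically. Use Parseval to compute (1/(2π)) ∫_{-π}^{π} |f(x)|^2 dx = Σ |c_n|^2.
Σ |c_n|^2 = 13/2

Expand |f|^2 and use orthogonality of {sin(nx), cos(mx)} on [-π, π]:
  ∫_{-π}^{π} sin(nx)^2 dx = π, ∫ cos(mx)^2 dx = π, and cross terms integrate to 0.
So ∫_{-π}^{π} f(x)^2 dx = 3^2 · π + 2^2 · π = (9 + 4)π.
Divide by 2π: (9 + 4)/2 = 13/2.
By Parseval, this equals Σ |c_n|^2.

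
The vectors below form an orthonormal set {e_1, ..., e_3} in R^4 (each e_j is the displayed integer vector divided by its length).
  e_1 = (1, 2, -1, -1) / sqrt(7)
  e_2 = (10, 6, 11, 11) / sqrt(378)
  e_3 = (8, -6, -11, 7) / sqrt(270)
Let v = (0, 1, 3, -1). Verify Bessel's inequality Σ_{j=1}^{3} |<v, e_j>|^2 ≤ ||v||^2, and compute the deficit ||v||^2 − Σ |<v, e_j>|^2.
Σ |<v, e_j>|^2 = 446/45; ||v||^2 = 11; deficit = 49/45

Write each e_j = u_j / sqrt(<u_j, u_j>) where u_j is the displayed integer vector. Then <v, e_j> = <v, u_j> / sqrt(<u_j, u_j>), so |<v, e_j>|^2 = <v, u_j>^2 / <u_j, u_j>.
Coefficients: <v, e_1> = 0/sqrt(7), <v, e_2> = 28/sqrt(378), <v, e_3> = -46/sqrt(270).
Square and sum: Σ |<v, e_j>|^2 = 446/45.
Compute ||v||^2 = v·v = 11.
Deficit = 11 − 446/45 = 49/45 ≥ 0, confirming Bessel's inequality. (The deficit equals ||v − Σ <v,e_j> e_j||^2, the squared distance from v to span{e_j}.)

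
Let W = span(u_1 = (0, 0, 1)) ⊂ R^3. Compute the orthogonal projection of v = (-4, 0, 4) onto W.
proj_W(v) = (0, 0, 4)

Set up U = [u_1 | ... | u_1] ∈ R^(3×1). The projector onto W = col(U) is P = U (U^T U)^(-1) U^T.
Compute U^T U =
  [1],
and U^T v = (4).
Solve U^T U · c = U^T v for the coefficients: c = (4). The projection is proj_W(v) = U c.
Check: (v - proj_W(v)) · u_1 = 0  (should be 0).
Result: proj_W(v) = (0, 0, 4).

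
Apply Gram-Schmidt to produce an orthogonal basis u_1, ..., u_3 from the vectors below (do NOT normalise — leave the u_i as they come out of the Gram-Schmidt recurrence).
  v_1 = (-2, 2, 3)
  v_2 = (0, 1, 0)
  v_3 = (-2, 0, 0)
Orthogonal basis:
  u_1 = (-2, 2, 3)
  u_2 = (4/17, 13/17, -6/17)
  u_3 = (-18/13, 0, -12/13)

Apply the Gram-Schmidt recurrence
  u_1 = v_1
  u_i = v_i − Σ_{j<i} ((v_i · u_j) / (u_j · u_j)) · u_j.

Step by step this gives:
  u_1 = (-2, 2, 3)
  u_2 = (4/17, 13/17, -6/17)
  u_3 = (-18/13, 0, -12/13)

Orthogonality check:
  u_2 · u_1 = 0 (should be 0)
  u_3 · u_1 = 0 (should be 0)
  u_3 · u_2 = 0 (should be 0)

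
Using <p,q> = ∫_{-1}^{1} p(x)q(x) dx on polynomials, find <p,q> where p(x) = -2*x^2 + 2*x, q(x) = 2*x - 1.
<p,q> = 4

Expand the product: p(x)·q(x) = -4*x^3 + 6*x^2 - 2*x.
∫_{-1}^{1} of each monomial x^k gives [2/(k+1) if k even, 0 if k odd]. Integrating term-by-term (or equivalently evaluating the antiderivative F(x) = -x^4 + 2*x^3 - x^2 at the endpoints):
  F(1) − F(−1) = 0 − (-4) = 4.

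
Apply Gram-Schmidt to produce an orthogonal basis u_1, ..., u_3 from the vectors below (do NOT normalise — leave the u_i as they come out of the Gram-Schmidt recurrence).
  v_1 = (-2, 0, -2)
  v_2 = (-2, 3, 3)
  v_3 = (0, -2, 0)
Orthogonal basis:
  u_1 = (-2, 0, -2)
  u_2 = (-5/2, 3, 5/2)
  u_3 = (-30/43, -50/43, 30/43)

Apply the Gram-Schmidt recurrence
  u_1 = v_1
  u_i = v_i − Σ_{j<i} ((v_i · u_j) / (u_j · u_j)) · u_j.

Step by step this gives:
  u_1 = (-2, 0, -2)
  u_2 = (-5/2, 3, 5/2)
  u_3 = (-30/43, -50/43, 30/43)

Orthogonality check:
  u_2 · u_1 = 0 (should be 0)
  u_3 · u_1 = 0 (should be 0)
  u_3 · u_2 = 0 (should be 0)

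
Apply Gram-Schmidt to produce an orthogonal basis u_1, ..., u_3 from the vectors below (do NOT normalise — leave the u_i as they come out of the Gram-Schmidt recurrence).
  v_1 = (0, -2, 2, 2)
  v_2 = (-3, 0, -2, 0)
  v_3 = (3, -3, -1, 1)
Orthogonal basis:
  u_1 = (0, -2, 2, 2)
  u_2 = (-3, -2/3, -4/3, 2/3)
  u_3 = (12/7, -16/7, -18/7, 2/7)

Apply the Gram-Schmidt recurrence
  u_1 = v_1
  u_i = v_i − Σ_{j<i} ((v_i · u_j) / (u_j · u_j)) · u_j.

Step by step this gives:
  u_1 = (0, -2, 2, 2)
  u_2 = (-3, -2/3, -4/3, 2/3)
  u_3 = (12/7, -16/7, -18/7, 2/7)

Orthogonality check:
  u_2 · u_1 = 0 (should be 0)
  u_3 · u_1 = 0 (should be 0)
  u_3 · u_2 = 0 (should be 0)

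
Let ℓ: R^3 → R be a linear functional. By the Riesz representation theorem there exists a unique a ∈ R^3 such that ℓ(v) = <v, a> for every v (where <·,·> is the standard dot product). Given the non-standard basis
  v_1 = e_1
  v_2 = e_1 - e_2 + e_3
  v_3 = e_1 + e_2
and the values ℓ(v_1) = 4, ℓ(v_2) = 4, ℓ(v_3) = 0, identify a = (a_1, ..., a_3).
a = (4, -4, -4)

Write a = (a_1, ..., a_3) in the standard basis. For each basis vector v_i, ℓ(v_i) = <v_i, a> is a linear equation in the a_j's. Collect the n equations into a matrix system V a = ℓ, where row i of V is v_i (expressed in the standard basis). Since V is invertible (lower-triangular with 1s on the diagonal, up to permutation), solve by back-substitution:
  V =
[[1, 0, 0],
 [1, -1, 1],
 [1, 1, 0]]
  V a = (4, 4, 0)
Solving gives a = (4, -4, -4).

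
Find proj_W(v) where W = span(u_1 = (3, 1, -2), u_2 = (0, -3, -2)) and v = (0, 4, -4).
proj_W(v) = (480/181, 364/181, -184/181)

Set up U = [u_1 | ... | u_2] ∈ R^(3×2). The projector onto W = col(U) is P = U (U^T U)^(-1) U^T.
Compute U^T U =
  [14, 1]
  [1, 13],
and U^T v = (12, -4).
Solve U^T U · c = U^T v for the coefficients: c = (160/181, -68/181). The projection is proj_W(v) = U c.
Check: (v - proj_W(v)) · u_1 = 0  (should be 0).
Check: (v - proj_W(v)) · u_2 = 0  (should be 0).
Result: proj_W(v) = (480/181, 364/181, -184/181).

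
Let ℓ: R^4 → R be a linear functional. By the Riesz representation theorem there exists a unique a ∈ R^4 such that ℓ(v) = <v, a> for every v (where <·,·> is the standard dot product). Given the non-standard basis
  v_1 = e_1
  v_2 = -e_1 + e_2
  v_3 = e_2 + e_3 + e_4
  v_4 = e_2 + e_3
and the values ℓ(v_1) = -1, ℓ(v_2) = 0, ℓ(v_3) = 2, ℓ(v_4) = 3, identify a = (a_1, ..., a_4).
a = (-1, -1, 4, -1)

Write a = (a_1, ..., a_4) in the standard basis. For each basis vector v_i, ℓ(v_i) = <v_i, a> is a linear equation in the a_j's. Collect the n equations into a matrix system V a = ℓ, where row i of V is v_i (expressed in the standard basis). Since V is invertible (lower-triangular with 1s on the diagonal, up to permutation), solve by back-substitution:
  V =
[[1, 0, 0, 0],
 [-1, 1, 0, 0],
 [0, 1, 1, 1],
 [0, 1, 1, 0]]
  V a = (-1, 0, 2, 3)
Solving gives a = (-1, -1, 4, -1).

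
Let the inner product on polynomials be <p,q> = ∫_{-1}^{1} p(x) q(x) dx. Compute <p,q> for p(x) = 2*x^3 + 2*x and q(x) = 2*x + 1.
<p,q> = 64/15

Expand the product: p(x)·q(x) = 4*x^4 + 2*x^3 + 4*x^2 + 2*x.
∫_{-1}^{1} of each monomial x^k gives [2/(k+1) if k even, 0 if k odd]. Integrating term-by-term (or equivalently evaluating the antiderivative F(x) = 4*x^5/5 + x^4/2 + 4*x^3/3 + x^2 at the endpoints):
  F(1) − F(−1) = 109/30 − (-19/30) = 64/15.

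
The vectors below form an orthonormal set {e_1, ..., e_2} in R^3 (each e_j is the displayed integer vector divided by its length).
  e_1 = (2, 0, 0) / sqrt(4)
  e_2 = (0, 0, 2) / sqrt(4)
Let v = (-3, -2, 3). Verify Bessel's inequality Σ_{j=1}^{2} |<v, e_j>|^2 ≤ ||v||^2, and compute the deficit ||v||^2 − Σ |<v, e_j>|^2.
Σ |<v, e_j>|^2 = 18; ||v||^2 = 22; deficit = 4

Write each e_j = u_j / sqrt(<u_j, u_j>) where u_j is the displayed integer vector. Then <v, e_j> = <v, u_j> / sqrt(<u_j, u_j>), so |<v, e_j>|^2 = <v, u_j>^2 / <u_j, u_j>.
Coefficients: <v, e_1> = -6/sqrt(4), <v, e_2> = 6/sqrt(4).
Square and sum: Σ |<v, e_j>|^2 = 18.
Compute ||v||^2 = v·v = 22.
Deficit = 22 − 18 = 4 ≥ 0, confirming Bessel's inequality. (The deficit equals ||v − Σ <v,e_j> e_j||^2, the squared distance from v to span{e_j}.)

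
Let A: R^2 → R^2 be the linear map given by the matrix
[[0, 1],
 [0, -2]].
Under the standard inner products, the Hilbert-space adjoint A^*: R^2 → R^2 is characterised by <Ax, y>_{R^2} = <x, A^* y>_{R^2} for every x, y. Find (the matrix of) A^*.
A^* = A^T =
[[0, 0],
 [1, -2]]

For real matrices with standard dot products, the defining identity <Ax, y> = <x, A^* y> gives (Ax)^T y = x^T (A^*) y, i.e. x^T A^T y = x^T (A^*) y. Since this holds for all x, y, we must have A^* = A^T. Therefore
A^* =
[[0, 0],
 [1, -2]].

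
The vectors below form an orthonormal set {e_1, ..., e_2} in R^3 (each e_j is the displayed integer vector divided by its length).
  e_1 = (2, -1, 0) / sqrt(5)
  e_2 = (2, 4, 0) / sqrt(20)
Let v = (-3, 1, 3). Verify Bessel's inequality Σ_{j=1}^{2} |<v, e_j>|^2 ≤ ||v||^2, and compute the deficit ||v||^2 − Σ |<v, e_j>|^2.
Σ |<v, e_j>|^2 = 10; ||v||^2 = 19; deficit = 9

Write each e_j = u_j / sqrt(<u_j, u_j>) where u_j is the displayed integer vector. Then <v, e_j> = <v, u_j> / sqrt(<u_j, u_j>), so |<v, e_j>|^2 = <v, u_j>^2 / <u_j, u_j>.
Coefficients: <v, e_1> = -7/sqrt(5), <v, e_2> = -2/sqrt(20).
Square and sum: Σ |<v, e_j>|^2 = 10.
Compute ||v||^2 = v·v = 19.
Deficit = 19 − 10 = 9 ≥ 0, confirming Bessel's inequality. (The deficit equals ||v − Σ <v,e_j> e_j||^2, the squared distance from v to span{e_j}.)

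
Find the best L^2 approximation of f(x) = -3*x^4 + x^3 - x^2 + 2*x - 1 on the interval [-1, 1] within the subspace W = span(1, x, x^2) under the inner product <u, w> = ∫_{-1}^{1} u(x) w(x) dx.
g(x) = -25*x^2/7 + 13*x/5 - 26/35

The best approximation g ∈ W is the orthogonal projection of f onto W. Writing g = a_0 + a_1 x + a_2 x^2, the coefficients solve the normal equations G · a = b where
  G_{ij} = <φ_i, φ_j> and b_i = <f, φ_i>, with φ_0 = 1, φ_1 = x, φ_2 = x^2.
G =
  [2, 0, 2/3]
  [0, 2/3, 0]
  [2/3, 0, 2/5],
b = (-58/15, 26/15, -202/105).
Solving gives a_0 = -26/35, a_1 = 13/5, a_2 = -25/7, so
  g(x) = -25*x^2/7 + 13*x/5 - 26/35.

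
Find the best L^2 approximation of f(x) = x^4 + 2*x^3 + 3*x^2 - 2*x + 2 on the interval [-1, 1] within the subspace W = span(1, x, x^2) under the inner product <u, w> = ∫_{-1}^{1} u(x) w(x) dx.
g(x) = 27*x^2/7 - 4*x/5 + 67/35

The best approximation g ∈ W is the orthogonal projection of f onto W. Writing g = a_0 + a_1 x + a_2 x^2, the coefficients solve the normal equations G · a = b where
  G_{ij} = <φ_i, φ_j> and b_i = <f, φ_i>, with φ_0 = 1, φ_1 = x, φ_2 = x^2.
G =
  [2, 0, 2/3]
  [0, 2/3, 0]
  [2/3, 0, 2/5],
b = (32/5, -8/15, 296/105).
Solving gives a_0 = 67/35, a_1 = -4/5, a_2 = 27/7, so
  g(x) = 27*x^2/7 - 4*x/5 + 67/35.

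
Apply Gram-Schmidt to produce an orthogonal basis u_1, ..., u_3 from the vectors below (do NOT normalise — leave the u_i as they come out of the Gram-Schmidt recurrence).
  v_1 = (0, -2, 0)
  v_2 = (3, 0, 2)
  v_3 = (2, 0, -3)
Orthogonal basis:
  u_1 = (0, -2, 0)
  u_2 = (3, 0, 2)
  u_3 = (2, 0, -3)

Apply the Gram-Schmidt recurrence
  u_1 = v_1
  u_i = v_i − Σ_{j<i} ((v_i · u_j) / (u_j · u_j)) · u_j.

Step by step this gives:
  u_1 = (0, -2, 0)
  u_2 = (3, 0, 2)
  u_3 = (2, 0, -3)

Orthogonality check:
  u_2 · u_1 = 0 (should be 0)
  u_3 · u_1 = 0 (should be 0)
  u_3 · u_2 = 0 (should be 0)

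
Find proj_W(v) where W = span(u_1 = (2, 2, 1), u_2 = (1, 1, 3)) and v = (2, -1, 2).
proj_W(v) = (1/2, 1/2, 2)

Set up U = [u_1 | ... | u_2] ∈ R^(3×2). The projector onto W = col(U) is P = U (U^T U)^(-1) U^T.
Compute U^T U =
  [9, 7]
  [7, 11],
and U^T v = (4, 7).
Solve U^T U · c = U^T v for the coefficients: c = (-1/10, 7/10). The projection is proj_W(v) = U c.
Check: (v - proj_W(v)) · u_1 = 0  (should be 0).
Check: (v - proj_W(v)) · u_2 = 0  (should be 0).
Result: proj_W(v) = (1/2, 1/2, 2).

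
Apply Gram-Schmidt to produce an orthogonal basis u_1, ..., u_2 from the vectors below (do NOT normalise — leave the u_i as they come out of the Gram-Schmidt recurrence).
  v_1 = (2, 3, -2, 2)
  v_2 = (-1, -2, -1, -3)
Orthogonal basis:
  u_1 = (2, 3, -2, 2)
  u_2 = (1/7, -2/7, -15/7, -13/7)

Apply the Gram-Schmidt recurrence
  u_1 = v_1
  u_i = v_i − Σ_{j<i} ((v_i · u_j) / (u_j · u_j)) · u_j.

Step by step this gives:
  u_1 = (2, 3, -2, 2)
  u_2 = (1/7, -2/7, -15/7, -13/7)

Orthogonality check:
  u_2 · u_1 = 0 (should be 0)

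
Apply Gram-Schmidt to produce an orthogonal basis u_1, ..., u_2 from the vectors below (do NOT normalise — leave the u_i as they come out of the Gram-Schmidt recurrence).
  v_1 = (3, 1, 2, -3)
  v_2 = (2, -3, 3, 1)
Orthogonal basis:
  u_1 = (3, 1, 2, -3)
  u_2 = (28/23, -75/23, 57/23, 41/23)

Apply the Gram-Schmidt recurrence
  u_1 = v_1
  u_i = v_i − Σ_{j<i} ((v_i · u_j) / (u_j · u_j)) · u_j.

Step by step this gives:
  u_1 = (3, 1, 2, -3)
  u_2 = (28/23, -75/23, 57/23, 41/23)

Orthogonality check:
  u_2 · u_1 = 0 (should be 0)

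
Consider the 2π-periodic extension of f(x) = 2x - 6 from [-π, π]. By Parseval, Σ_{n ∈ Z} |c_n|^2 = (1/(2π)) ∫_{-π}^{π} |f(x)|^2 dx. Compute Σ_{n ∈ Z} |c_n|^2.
Σ |c_n|^2 = 4π^2/3 + 36

Expand and integrate term by term over [-π, π]:
  ∫ (2x)^2 dx = 4·(2π^3/3); ∫ 2·2·(-6)·x dx = 0 (odd integrand); ∫ (-6)^2 dx = 36·2π.
So (1/(2π)) ∫_{-π}^{π} (2x - 6)^2 dx = 4π^2/3 + 36 = 4π^2/3 + 36.
Parseval ⇒ Σ |c_n|^2 = 4π^2/3 + 36.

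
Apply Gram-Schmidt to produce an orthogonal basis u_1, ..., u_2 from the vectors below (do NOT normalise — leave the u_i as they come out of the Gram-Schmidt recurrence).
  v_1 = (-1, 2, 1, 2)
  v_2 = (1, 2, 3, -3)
Orthogonal basis:
  u_1 = (-1, 2, 1, 2)
  u_2 = (1, 2, 3, -3)

Apply the Gram-Schmidt recurrence
  u_1 = v_1
  u_i = v_i − Σ_{j<i} ((v_i · u_j) / (u_j · u_j)) · u_j.

Step by step this gives:
  u_1 = (-1, 2, 1, 2)
  u_2 = (1, 2, 3, -3)

Orthogonality check:
  u_2 · u_1 = 0 (should be 0)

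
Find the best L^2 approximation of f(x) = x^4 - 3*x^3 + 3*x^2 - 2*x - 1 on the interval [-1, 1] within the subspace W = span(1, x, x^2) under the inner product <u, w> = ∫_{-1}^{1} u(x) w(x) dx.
g(x) = 27*x^2/7 - 19*x/5 - 38/35

The best approximation g ∈ W is the orthogonal projection of f onto W. Writing g = a_0 + a_1 x + a_2 x^2, the coefficients solve the normal equations G · a = b where
  G_{ij} = <φ_i, φ_j> and b_i = <f, φ_i>, with φ_0 = 1, φ_1 = x, φ_2 = x^2.
G =
  [2, 0, 2/3]
  [0, 2/3, 0]
  [2/3, 0, 2/5],
b = (2/5, -38/15, 86/105).
Solving gives a_0 = -38/35, a_1 = -19/5, a_2 = 27/7, so
  g(x) = 27*x^2/7 - 19*x/5 - 38/35.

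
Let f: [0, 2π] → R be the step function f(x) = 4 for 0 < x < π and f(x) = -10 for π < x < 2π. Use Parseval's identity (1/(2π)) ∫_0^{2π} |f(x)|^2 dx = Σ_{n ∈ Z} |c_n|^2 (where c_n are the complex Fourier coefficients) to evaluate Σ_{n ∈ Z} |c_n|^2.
Σ |c_n|^2 = 58

Parseval equates the L^2 energy of f (normalised by 1/(2π)) with the ℓ^2 sum of its Fourier coefficients: (1/(2π)) ∫_0^{2π} |f|^2 = Σ |c_n|^2.
Compute the left side: (1/(2π)) [∫_0^π 4^2 dx + ∫_π^{2π} (-10)^2 dx] = (1/(2π)) · (16π + 100π) = (16 + 100)/2 = 58.
So Σ_{n ∈ Z} |c_n|^2 = 58.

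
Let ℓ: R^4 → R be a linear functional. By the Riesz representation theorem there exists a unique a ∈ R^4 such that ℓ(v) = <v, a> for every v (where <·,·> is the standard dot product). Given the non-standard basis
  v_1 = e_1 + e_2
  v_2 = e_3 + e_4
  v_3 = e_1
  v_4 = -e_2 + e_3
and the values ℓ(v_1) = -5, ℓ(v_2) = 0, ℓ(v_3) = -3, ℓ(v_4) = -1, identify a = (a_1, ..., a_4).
a = (-3, -2, -3, 3)

Write a = (a_1, ..., a_4) in the standard basis. For each basis vector v_i, ℓ(v_i) = <v_i, a> is a linear equation in the a_j's. Collect the n equations into a matrix system V a = ℓ, where row i of V is v_i (expressed in the standard basis). Since V is invertible (lower-triangular with 1s on the diagonal, up to permutation), solve by back-substitution:
  V =
[[1, 1, 0, 0],
 [0, 0, 1, 1],
 [1, 0, 0, 0],
 [0, -1, 1, 0]]
  V a = (-5, 0, -3, -1)
Solving gives a = (-3, -2, -3, 3).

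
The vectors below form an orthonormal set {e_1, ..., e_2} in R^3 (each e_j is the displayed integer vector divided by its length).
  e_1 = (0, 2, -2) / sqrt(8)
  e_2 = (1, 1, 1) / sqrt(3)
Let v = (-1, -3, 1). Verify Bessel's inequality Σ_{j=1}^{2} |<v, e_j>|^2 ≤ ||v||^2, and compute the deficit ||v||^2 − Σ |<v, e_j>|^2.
Σ |<v, e_j>|^2 = 11; ||v||^2 = 11; deficit = 0

Write each e_j = u_j / sqrt(<u_j, u_j>) where u_j is the displayed integer vector. Then <v, e_j> = <v, u_j> / sqrt(<u_j, u_j>), so |<v, e_j>|^2 = <v, u_j>^2 / <u_j, u_j>.
Coefficients: <v, e_1> = -8/sqrt(8), <v, e_2> = -3/sqrt(3).
Square and sum: Σ |<v, e_j>|^2 = 11.
Compute ||v||^2 = v·v = 11.
Deficit = 11 − 11 = 0 ≥ 0, confirming Bessel's inequality. (The deficit equals ||v − Σ <v,e_j> e_j||^2, the squared distance from v to span{e_j}.)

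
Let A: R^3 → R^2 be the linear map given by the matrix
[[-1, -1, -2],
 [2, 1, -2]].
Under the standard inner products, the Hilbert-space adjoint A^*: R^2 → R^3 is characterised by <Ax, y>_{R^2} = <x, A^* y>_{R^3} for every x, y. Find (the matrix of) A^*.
A^* = A^T =
[[-1, 2],
 [-1, 1],
 [-2, -2]]

For real matrices with standard dot products, the defining identity <Ax, y> = <x, A^* y> gives (Ax)^T y = x^T (A^*) y, i.e. x^T A^T y = x^T (A^*) y. Since this holds for all x, y, we must have A^* = A^T. Therefore
A^* =
[[-1, 2],
 [-1, 1],
 [-2, -2]].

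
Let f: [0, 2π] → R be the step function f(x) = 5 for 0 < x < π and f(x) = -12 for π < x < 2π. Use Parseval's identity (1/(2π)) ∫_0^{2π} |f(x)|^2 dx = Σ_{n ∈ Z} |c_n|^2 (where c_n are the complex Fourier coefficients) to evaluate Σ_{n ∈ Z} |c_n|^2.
Σ |c_n|^2 = 169/2

Parseval equates the L^2 energy of f (normalised by 1/(2π)) with the ℓ^2 sum of its Fourier coefficients: (1/(2π)) ∫_0^{2π} |f|^2 = Σ |c_n|^2.
Compute the left side: (1/(2π)) [∫_0^π 5^2 dx + ∫_π^{2π} (-12)^2 dx] = (1/(2π)) · (25π + 144π) = (25 + 144)/2 = 169/2.
So Σ_{n ∈ Z} |c_n|^2 = 169/2.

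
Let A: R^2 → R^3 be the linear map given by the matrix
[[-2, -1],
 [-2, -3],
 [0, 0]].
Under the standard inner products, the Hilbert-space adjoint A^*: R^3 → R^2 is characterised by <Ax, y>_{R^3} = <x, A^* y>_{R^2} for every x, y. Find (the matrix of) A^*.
A^* = A^T =
[[-2, -2, 0],
 [-1, -3, 0]]

For real matrices with standard dot products, the defining identity <Ax, y> = <x, A^* y> gives (Ax)^T y = x^T (A^*) y, i.e. x^T A^T y = x^T (A^*) y. Since this holds for all x, y, we must have A^* = A^T. Therefore
A^* =
[[-2, -2, 0],
 [-1, -3, 0]].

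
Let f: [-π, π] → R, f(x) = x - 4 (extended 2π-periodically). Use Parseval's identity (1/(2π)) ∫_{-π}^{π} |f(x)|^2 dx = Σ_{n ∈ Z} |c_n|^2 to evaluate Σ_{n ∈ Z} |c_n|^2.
Σ |c_n|^2 = π^2/3 + 16

Expand and integrate term by term over [-π, π]:
  ∫ (x)^2 dx = 1·(2π^3/3); ∫ 2·1·(-4)·x dx = 0 (odd integrand); ∫ (-4)^2 dx = 16·2π.
So (1/(2π)) ∫_{-π}^{π} (x - 4)^2 dx = 1π^2/3 + 16 = π^2/3 + 16.
Parseval ⇒ Σ |c_n|^2 = π^2/3 + 16.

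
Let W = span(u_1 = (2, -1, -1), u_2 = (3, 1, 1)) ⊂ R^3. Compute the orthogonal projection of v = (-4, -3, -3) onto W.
proj_W(v) = (-4, -3, -3)

Set up U = [u_1 | ... | u_2] ∈ R^(3×2). The projector onto W = col(U) is P = U (U^T U)^(-1) U^T.
Compute U^T U =
  [6, 4]
  [4, 11],
and U^T v = (-2, -18).
Solve U^T U · c = U^T v for the coefficients: c = (1, -2). The projection is proj_W(v) = U c.
Check: (v - proj_W(v)) · u_1 = 0  (should be 0).
Check: (v - proj_W(v)) · u_2 = 0  (should be 0).
Result: proj_W(v) = (-4, -3, -3).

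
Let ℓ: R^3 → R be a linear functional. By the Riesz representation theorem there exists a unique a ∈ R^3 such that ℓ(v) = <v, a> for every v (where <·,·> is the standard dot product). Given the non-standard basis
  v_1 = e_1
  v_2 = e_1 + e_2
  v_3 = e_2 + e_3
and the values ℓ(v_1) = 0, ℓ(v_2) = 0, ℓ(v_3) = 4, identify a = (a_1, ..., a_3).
a = (0, 0, 4)

Write a = (a_1, ..., a_3) in the standard basis. For each basis vector v_i, ℓ(v_i) = <v_i, a> is a linear equation in the a_j's. Collect the n equations into a matrix system V a = ℓ, where row i of V is v_i (expressed in the standard basis). Since V is invertible (lower-triangular with 1s on the diagonal, up to permutation), solve by back-substitution:
  V =
[[1, 0, 0],
 [1, 1, 0],
 [0, 1, 1]]
  V a = (0, 0, 4)
Solving gives a = (0, 0, 4).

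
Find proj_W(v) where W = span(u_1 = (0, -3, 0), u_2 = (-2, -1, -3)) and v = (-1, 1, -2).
proj_W(v) = (-16/13, 1, -24/13)

Set up U = [u_1 | ... | u_2] ∈ R^(3×2). The projector onto W = col(U) is P = U (U^T U)^(-1) U^T.
Compute U^T U =
  [9, 3]
  [3, 14],
and U^T v = (-3, 7).
Solve U^T U · c = U^T v for the coefficients: c = (-7/13, 8/13). The projection is proj_W(v) = U c.
Check: (v - proj_W(v)) · u_1 = 0  (should be 0).
Check: (v - proj_W(v)) · u_2 = 0  (should be 0).
Result: proj_W(v) = (-16/13, 1, -24/13).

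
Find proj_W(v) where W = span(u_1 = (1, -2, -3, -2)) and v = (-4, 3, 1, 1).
proj_W(v) = (-5/6, 5/3, 5/2, 5/3)

Set up U = [u_1 | ... | u_1] ∈ R^(4×1). The projector onto W = col(U) is P = U (U^T U)^(-1) U^T.
Compute U^T U =
  [18],
and U^T v = (-15).
Solve U^T U · c = U^T v for the coefficients: c = (-5/6). The projection is proj_W(v) = U c.
Check: (v - proj_W(v)) · u_1 = 0  (should be 0).
Result: proj_W(v) = (-5/6, 5/3, 5/2, 5/3).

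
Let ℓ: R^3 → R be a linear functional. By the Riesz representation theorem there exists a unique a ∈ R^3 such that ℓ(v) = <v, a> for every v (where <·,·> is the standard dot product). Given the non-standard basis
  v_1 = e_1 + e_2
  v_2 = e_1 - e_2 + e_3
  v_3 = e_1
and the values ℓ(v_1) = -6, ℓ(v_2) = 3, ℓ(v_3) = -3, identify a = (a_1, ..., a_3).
a = (-3, -3, 3)

Write a = (a_1, ..., a_3) in the standard basis. For each basis vector v_i, ℓ(v_i) = <v_i, a> is a linear equation in the a_j's. Collect the n equations into a matrix system V a = ℓ, where row i of V is v_i (expressed in the standard basis). Since V is invertible (lower-triangular with 1s on the diagonal, up to permutation), solve by back-substitution:
  V =
[[1, 1, 0],
 [1, -1, 1],
 [1, 0, 0]]
  V a = (-6, 3, -3)
Solving gives a = (-3, -3, 3).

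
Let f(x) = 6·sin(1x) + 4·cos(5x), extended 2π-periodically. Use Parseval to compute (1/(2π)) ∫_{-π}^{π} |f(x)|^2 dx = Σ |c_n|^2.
Σ |c_n|^2 = 26

Expand |f|^2 and use orthogonality of {sin(nx), cos(mx)} on [-π, π]:
  ∫_{-π}^{π} sin(nx)^2 dx = π, ∫ cos(mx)^2 dx = π, and cross terms integrate to 0.
So ∫_{-π}^{π} f(x)^2 dx = 6^2 · π + 4^2 · π = (36 + 16)π.
Divide by 2π: (36 + 16)/2 = 26.
By Parseval, this equals Σ |c_n|^2.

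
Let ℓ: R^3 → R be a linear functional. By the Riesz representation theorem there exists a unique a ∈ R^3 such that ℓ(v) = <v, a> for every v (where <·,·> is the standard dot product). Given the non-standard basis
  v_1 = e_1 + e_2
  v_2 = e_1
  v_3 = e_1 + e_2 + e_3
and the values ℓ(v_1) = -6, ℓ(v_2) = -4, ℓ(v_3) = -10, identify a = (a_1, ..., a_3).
a = (-4, -2, -4)

Write a = (a_1, ..., a_3) in the standard basis. For each basis vector v_i, ℓ(v_i) = <v_i, a> is a linear equation in the a_j's. Collect the n equations into a matrix system V a = ℓ, where row i of V is v_i (expressed in the standard basis). Since V is invertible (lower-triangular with 1s on the diagonal, up to permutation), solve by back-substitution:
  V =
[[1, 1, 0],
 [1, 0, 0],
 [1, 1, 1]]
  V a = (-6, -4, -10)
Solving gives a = (-4, -2, -4).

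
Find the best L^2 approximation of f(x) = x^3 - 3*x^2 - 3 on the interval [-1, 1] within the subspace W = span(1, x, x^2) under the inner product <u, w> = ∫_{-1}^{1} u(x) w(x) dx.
g(x) = -3*x^2 + 3*x/5 - 3

The best approximation g ∈ W is the orthogonal projection of f onto W. Writing g = a_0 + a_1 x + a_2 x^2, the coefficients solve the normal equations G · a = b where
  G_{ij} = <φ_i, φ_j> and b_i = <f, φ_i>, with φ_0 = 1, φ_1 = x, φ_2 = x^2.
G =
  [2, 0, 2/3]
  [0, 2/3, 0]
  [2/3, 0, 2/5],
b = (-8, 2/5, -16/5).
Solving gives a_0 = -3, a_1 = 3/5, a_2 = -3, so
  g(x) = -3*x^2 + 3*x/5 - 3.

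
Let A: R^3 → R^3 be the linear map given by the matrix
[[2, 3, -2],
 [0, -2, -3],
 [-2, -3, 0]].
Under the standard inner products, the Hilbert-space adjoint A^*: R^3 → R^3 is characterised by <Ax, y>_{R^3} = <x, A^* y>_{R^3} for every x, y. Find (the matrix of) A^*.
A^* = A^T =
[[2, 0, -2],
 [3, -2, -3],
 [-2, -3, 0]]

For real matrices with standard dot products, the defining identity <Ax, y> = <x, A^* y> gives (Ax)^T y = x^T (A^*) y, i.e. x^T A^T y = x^T (A^*) y. Since this holds for all x, y, we must have A^* = A^T. Therefore
A^* =
[[2, 0, -2],
 [3, -2, -3],
 [-2, -3, 0]].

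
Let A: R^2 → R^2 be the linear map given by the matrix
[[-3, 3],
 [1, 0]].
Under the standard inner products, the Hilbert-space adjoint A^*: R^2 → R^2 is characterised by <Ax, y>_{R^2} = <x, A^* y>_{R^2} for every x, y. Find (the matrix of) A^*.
A^* = A^T =
[[-3, 1],
 [3, 0]]

For real matrices with standard dot products, the defining identity <Ax, y> = <x, A^* y> gives (Ax)^T y = x^T (A^*) y, i.e. x^T A^T y = x^T (A^*) y. Since this holds for all x, y, we must have A^* = A^T. Therefore
A^* =
[[-3, 1],
 [3, 0]].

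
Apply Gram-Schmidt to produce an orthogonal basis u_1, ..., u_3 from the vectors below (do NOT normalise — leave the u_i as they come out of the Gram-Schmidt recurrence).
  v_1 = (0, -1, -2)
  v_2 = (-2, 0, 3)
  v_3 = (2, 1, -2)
Orthogonal basis:
  u_1 = (0, -1, -2)
  u_2 = (-2, -6/5, 3/5)
  u_3 = (-6/29, 8/29, -4/29)

Apply the Gram-Schmidt recurrence
  u_1 = v_1
  u_i = v_i − Σ_{j<i} ((v_i · u_j) / (u_j · u_j)) · u_j.

Step by step this gives:
  u_1 = (0, -1, -2)
  u_2 = (-2, -6/5, 3/5)
  u_3 = (-6/29, 8/29, -4/29)

Orthogonality check:
  u_2 · u_1 = 0 (should be 0)
  u_3 · u_1 = 0 (should be 0)
  u_3 · u_2 = 0 (should be 0)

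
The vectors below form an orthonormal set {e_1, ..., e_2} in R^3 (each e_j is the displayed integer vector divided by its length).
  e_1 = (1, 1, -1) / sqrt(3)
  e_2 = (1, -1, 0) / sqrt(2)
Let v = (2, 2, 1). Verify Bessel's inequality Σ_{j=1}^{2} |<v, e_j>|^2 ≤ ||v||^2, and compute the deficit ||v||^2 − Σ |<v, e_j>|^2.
Σ |<v, e_j>|^2 = 3; ||v||^2 = 9; deficit = 6

Write each e_j = u_j / sqrt(<u_j, u_j>) where u_j is the displayed integer vector. Then <v, e_j> = <v, u_j> / sqrt(<u_j, u_j>), so |<v, e_j>|^2 = <v, u_j>^2 / <u_j, u_j>.
Coefficients: <v, e_1> = 3/sqrt(3), <v, e_2> = 0/sqrt(2).
Square and sum: Σ |<v, e_j>|^2 = 3.
Compute ||v||^2 = v·v = 9.
Deficit = 9 − 3 = 6 ≥ 0, confirming Bessel's inequality. (The deficit equals ||v − Σ <v,e_j> e_j||^2, the squared distance from v to span{e_j}.)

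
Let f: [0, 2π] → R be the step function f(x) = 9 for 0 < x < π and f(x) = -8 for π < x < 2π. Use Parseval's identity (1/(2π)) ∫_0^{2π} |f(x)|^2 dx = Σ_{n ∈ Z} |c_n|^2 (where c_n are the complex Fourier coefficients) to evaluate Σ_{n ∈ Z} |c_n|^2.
Σ |c_n|^2 = 145/2

Parseval equates the L^2 energy of f (normalised by 1/(2π)) with the ℓ^2 sum of its Fourier coefficients: (1/(2π)) ∫_0^{2π} |f|^2 = Σ |c_n|^2.
Compute the left side: (1/(2π)) [∫_0^π 9^2 dx + ∫_π^{2π} (-8)^2 dx] = (1/(2π)) · (81π + 64π) = (81 + 64)/2 = 145/2.
So Σ_{n ∈ Z} |c_n|^2 = 145/2.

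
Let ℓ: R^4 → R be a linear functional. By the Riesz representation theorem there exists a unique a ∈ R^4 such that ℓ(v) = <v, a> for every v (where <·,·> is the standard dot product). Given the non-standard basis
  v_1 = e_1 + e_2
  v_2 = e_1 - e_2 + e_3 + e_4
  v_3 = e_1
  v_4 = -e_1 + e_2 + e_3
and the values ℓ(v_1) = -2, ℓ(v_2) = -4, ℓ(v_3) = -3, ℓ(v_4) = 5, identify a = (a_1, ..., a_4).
a = (-3, 1, 1, -1)

Write a = (a_1, ..., a_4) in the standard basis. For each basis vector v_i, ℓ(v_i) = <v_i, a> is a linear equation in the a_j's. Collect the n equations into a matrix system V a = ℓ, where row i of V is v_i (expressed in the standard basis). Since V is invertible (lower-triangular with 1s on the diagonal, up to permutation), solve by back-substitution:
  V =
[[1, 1, 0, 0],
 [1, -1, 1, 1],
 [1, 0, 0, 0],
 [-1, 1, 1, 0]]
  V a = (-2, -4, -3, 5)
Solving gives a = (-3, 1, 1, -1).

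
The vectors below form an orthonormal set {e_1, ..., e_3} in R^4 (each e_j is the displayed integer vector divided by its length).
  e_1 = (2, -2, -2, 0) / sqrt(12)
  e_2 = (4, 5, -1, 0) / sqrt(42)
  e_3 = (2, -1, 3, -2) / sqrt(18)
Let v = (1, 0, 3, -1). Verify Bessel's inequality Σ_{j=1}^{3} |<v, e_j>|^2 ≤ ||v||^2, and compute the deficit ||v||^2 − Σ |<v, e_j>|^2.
Σ |<v, e_j>|^2 = 677/63; ||v||^2 = 11; deficit = 16/63

Write each e_j = u_j / sqrt(<u_j, u_j>) where u_j is the displayed integer vector. Then <v, e_j> = <v, u_j> / sqrt(<u_j, u_j>), so |<v, e_j>|^2 = <v, u_j>^2 / <u_j, u_j>.
Coefficients: <v, e_1> = -4/sqrt(12), <v, e_2> = 1/sqrt(42), <v, e_3> = 13/sqrt(18).
Square and sum: Σ |<v, e_j>|^2 = 677/63.
Compute ||v||^2 = v·v = 11.
Deficit = 11 − 677/63 = 16/63 ≥ 0, confirming Bessel's inequality. (The deficit equals ||v − Σ <v,e_j> e_j||^2, the squared distance from v to span{e_j}.)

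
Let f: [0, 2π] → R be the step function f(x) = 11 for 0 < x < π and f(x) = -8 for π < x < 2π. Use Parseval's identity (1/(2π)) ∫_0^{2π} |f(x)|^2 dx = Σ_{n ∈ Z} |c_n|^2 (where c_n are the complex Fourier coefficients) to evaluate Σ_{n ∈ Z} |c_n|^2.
Σ |c_n|^2 = 185/2

Parseval equates the L^2 energy of f (normalised by 1/(2π)) with the ℓ^2 sum of its Fourier coefficients: (1/(2π)) ∫_0^{2π} |f|^2 = Σ |c_n|^2.
Compute the left side: (1/(2π)) [∫_0^π 11^2 dx + ∫_π^{2π} (-8)^2 dx] = (1/(2π)) · (121π + 64π) = (121 + 64)/2 = 185/2.
So Σ_{n ∈ Z} |c_n|^2 = 185/2.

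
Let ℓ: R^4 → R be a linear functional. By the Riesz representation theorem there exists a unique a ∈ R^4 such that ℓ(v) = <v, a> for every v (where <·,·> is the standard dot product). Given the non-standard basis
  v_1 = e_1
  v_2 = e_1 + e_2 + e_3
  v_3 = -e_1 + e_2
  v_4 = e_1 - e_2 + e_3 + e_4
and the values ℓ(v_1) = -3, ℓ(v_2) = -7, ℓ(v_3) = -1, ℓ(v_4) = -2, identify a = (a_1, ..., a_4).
a = (-3, -4, 0, -3)

Write a = (a_1, ..., a_4) in the standard basis. For each basis vector v_i, ℓ(v_i) = <v_i, a> is a linear equation in the a_j's. Collect the n equations into a matrix system V a = ℓ, where row i of V is v_i (expressed in the standard basis). Since V is invertible (lower-triangular with 1s on the diagonal, up to permutation), solve by back-substitution:
  V =
[[1, 0, 0, 0],
 [1, 1, 1, 0],
 [-1, 1, 0, 0],
 [1, -1, 1, 1]]
  V a = (-3, -7, -1, -2)
Solving gives a = (-3, -4, 0, -3).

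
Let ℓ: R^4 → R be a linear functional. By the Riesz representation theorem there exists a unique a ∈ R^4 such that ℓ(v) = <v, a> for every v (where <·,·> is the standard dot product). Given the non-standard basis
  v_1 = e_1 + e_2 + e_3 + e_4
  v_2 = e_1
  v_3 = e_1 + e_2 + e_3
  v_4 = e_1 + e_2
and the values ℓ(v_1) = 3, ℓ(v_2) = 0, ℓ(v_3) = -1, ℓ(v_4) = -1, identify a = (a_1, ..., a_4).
a = (0, -1, 0, 4)

Write a = (a_1, ..., a_4) in the standard basis. For each basis vector v_i, ℓ(v_i) = <v_i, a> is a linear equation in the a_j's. Collect the n equations into a matrix system V a = ℓ, where row i of V is v_i (expressed in the standard basis). Since V is invertible (lower-triangular with 1s on the diagonal, up to permutation), solve by back-substitution:
  V =
[[1, 1, 1, 1],
 [1, 0, 0, 0],
 [1, 1, 1, 0],
 [1, 1, 0, 0]]
  V a = (3, 0, -1, -1)
Solving gives a = (0, -1, 0, 4).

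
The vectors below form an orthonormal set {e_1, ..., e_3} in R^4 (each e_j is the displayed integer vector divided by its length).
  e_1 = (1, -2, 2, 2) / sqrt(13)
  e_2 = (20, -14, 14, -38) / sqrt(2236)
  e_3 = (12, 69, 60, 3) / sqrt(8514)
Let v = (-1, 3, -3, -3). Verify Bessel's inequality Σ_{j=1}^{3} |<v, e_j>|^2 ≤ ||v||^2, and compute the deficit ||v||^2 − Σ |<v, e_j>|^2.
Σ |<v, e_j>|^2 = 306/11; ||v||^2 = 28; deficit = 2/11

Write each e_j = u_j / sqrt(<u_j, u_j>) where u_j is the displayed integer vector. Then <v, e_j> = <v, u_j> / sqrt(<u_j, u_j>), so |<v, e_j>|^2 = <v, u_j>^2 / <u_j, u_j>.
Coefficients: <v, e_1> = -19/sqrt(13), <v, e_2> = 10/sqrt(2236), <v, e_3> = 6/sqrt(8514).
Square and sum: Σ |<v, e_j>|^2 = 306/11.
Compute ||v||^2 = v·v = 28.
Deficit = 28 − 306/11 = 2/11 ≥ 0, confirming Bessel's inequality. (The deficit equals ||v − Σ <v,e_j> e_j||^2, the squared distance from v to span{e_j}.)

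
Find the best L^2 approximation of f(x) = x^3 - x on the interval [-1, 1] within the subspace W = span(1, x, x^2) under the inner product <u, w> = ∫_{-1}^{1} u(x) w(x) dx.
g(x) = -2*x/5

The best approximation g ∈ W is the orthogonal projection of f onto W. Writing g = a_0 + a_1 x + a_2 x^2, the coefficients solve the normal equations G · a = b where
  G_{ij} = <φ_i, φ_j> and b_i = <f, φ_i>, with φ_0 = 1, φ_1 = x, φ_2 = x^2.
G =
  [2, 0, 2/3]
  [0, 2/3, 0]
  [2/3, 0, 2/5],
b = (0, -4/15, 0).
Solving gives a_0 = 0, a_1 = -2/5, a_2 = 0, so
  g(x) = -2*x/5.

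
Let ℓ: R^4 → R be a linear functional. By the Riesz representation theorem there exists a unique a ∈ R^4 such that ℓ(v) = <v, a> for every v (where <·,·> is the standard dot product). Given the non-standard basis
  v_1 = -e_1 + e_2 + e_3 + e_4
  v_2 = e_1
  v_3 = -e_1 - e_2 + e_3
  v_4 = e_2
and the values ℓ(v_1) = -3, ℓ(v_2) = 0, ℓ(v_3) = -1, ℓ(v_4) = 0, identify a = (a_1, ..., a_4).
a = (0, 0, -1, -2)

Write a = (a_1, ..., a_4) in the standard basis. For each basis vector v_i, ℓ(v_i) = <v_i, a> is a linear equation in the a_j's. Collect the n equations into a matrix system V a = ℓ, where row i of V is v_i (expressed in the standard basis). Since V is invertible (lower-triangular with 1s on the diagonal, up to permutation), solve by back-substitution:
  V =
[[-1, 1, 1, 1],
 [1, 0, 0, 0],
 [-1, -1, 1, 0],
 [0, 1, 0, 0]]
  V a = (-3, 0, -1, 0)
Solving gives a = (0, 0, -1, -2).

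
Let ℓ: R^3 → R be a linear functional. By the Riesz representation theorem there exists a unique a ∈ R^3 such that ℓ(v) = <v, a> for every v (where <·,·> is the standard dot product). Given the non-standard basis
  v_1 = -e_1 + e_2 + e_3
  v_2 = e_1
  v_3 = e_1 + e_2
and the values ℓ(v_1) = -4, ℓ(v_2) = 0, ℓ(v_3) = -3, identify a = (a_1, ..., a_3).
a = (0, -3, -1)

Write a = (a_1, ..., a_3) in the standard basis. For each basis vector v_i, ℓ(v_i) = <v_i, a> is a linear equation in the a_j's. Collect the n equations into a matrix system V a = ℓ, where row i of V is v_i (expressed in the standard basis). Since V is invertible (lower-triangular with 1s on the diagonal, up to permutation), solve by back-substitution:
  V =
[[-1, 1, 1],
 [1, 0, 0],
 [1, 1, 0]]
  V a = (-4, 0, -3)
Solving gives a = (0, -3, -1).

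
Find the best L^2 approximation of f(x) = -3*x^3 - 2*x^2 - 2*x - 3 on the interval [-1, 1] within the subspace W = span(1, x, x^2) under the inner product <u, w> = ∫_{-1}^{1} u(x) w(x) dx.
g(x) = -2*x^2 - 19*x/5 - 3

The best approximation g ∈ W is the orthogonal projection of f onto W. Writing g = a_0 + a_1 x + a_2 x^2, the coefficients solve the normal equations G · a = b where
  G_{ij} = <φ_i, φ_j> and b_i = <f, φ_i>, with φ_0 = 1, φ_1 = x, φ_2 = x^2.
G =
  [2, 0, 2/3]
  [0, 2/3, 0]
  [2/3, 0, 2/5],
b = (-22/3, -38/15, -14/5).
Solving gives a_0 = -3, a_1 = -19/5, a_2 = -2, so
  g(x) = -2*x^2 - 19*x/5 - 3.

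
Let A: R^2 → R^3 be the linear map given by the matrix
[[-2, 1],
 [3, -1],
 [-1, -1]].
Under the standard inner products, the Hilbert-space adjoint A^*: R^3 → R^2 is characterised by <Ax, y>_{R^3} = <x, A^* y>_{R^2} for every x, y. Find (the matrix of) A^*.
A^* = A^T =
[[-2, 3, -1],
 [1, -1, -1]]

For real matrices with standard dot products, the defining identity <Ax, y> = <x, A^* y> gives (Ax)^T y = x^T (A^*) y, i.e. x^T A^T y = x^T (A^*) y. Since this holds for all x, y, we must have A^* = A^T. Therefore
A^* =
[[-2, 3, -1],
 [1, -1, -1]].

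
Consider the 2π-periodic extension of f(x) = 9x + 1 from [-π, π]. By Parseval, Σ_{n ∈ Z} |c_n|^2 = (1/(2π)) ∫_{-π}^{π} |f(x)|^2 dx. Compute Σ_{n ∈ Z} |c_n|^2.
Σ |c_n|^2 = 27π^2 + 1

Expand and integrate term by term over [-π, π]:
  ∫ (9x)^2 dx = 81·(2π^3/3); ∫ 2·9·(1)·x dx = 0 (odd integrand); ∫ 1^2 dx = 1·2π.
So (1/(2π)) ∫_{-π}^{π} (9x + 1)^2 dx = 81π^2/3 + 1 = 27π^2 + 1.
Parseval ⇒ Σ |c_n|^2 = 27π^2 + 1.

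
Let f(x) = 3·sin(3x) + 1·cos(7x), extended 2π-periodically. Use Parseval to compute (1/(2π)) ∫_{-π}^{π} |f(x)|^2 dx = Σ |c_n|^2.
Σ |c_n|^2 = 5

Expand |f|^2 and use orthogonality of {sin(nx), cos(mx)} on [-π, π]:
  ∫_{-π}^{π} sin(nx)^2 dx = π, ∫ cos(mx)^2 dx = π, and cross terms integrate to 0.
So ∫_{-π}^{π} f(x)^2 dx = 3^2 · π + 1^2 · π = (9 + 1)π.
Divide by 2π: (9 + 1)/2 = 5.
By Parseval, this equals Σ |c_n|^2.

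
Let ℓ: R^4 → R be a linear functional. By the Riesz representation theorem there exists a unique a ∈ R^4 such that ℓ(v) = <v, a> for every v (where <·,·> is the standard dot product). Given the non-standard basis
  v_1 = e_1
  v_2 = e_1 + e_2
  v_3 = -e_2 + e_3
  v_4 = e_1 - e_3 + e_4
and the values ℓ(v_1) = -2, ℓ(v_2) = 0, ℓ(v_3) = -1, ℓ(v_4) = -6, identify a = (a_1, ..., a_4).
a = (-2, 2, 1, -3)

Write a = (a_1, ..., a_4) in the standard basis. For each basis vector v_i, ℓ(v_i) = <v_i, a> is a linear equation in the a_j's. Collect the n equations into a matrix system V a = ℓ, where row i of V is v_i (expressed in the standard basis). Since V is invertible (lower-triangular with 1s on the diagonal, up to permutation), solve by back-substitution:
  V =
[[1, 0, 0, 0],
 [1, 1, 0, 0],
 [0, -1, 1, 0],
 [1, 0, -1, 1]]
  V a = (-2, 0, -1, -6)
Solving gives a = (-2, 2, 1, -3).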